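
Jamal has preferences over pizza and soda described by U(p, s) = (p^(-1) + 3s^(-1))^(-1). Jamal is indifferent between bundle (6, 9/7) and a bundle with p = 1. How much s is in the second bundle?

U depends on (p, s) only through S = p^(-1) + 3s^(-1), so equal utility means equal S. At (6, 9/7): S = 2.5.
With p = 1: 1^(-1) = 1, so 3s^(-1) = 2.5 − 1 = 1.5, i.e. s^(-1) = 0.5.
Hence s = 1/0.5 = 2.
Check: U(1, 2) = 0.4.

s = 2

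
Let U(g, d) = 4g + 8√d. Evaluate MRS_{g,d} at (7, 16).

MRS = 4

MU_g = 4, MU_d = 8/(2√d).
MRS = 4 ÷ (8/(2√d)).
At (7, 16): MRS = 4.
That is, one extra unit of g is worth 4 units of d at the margin.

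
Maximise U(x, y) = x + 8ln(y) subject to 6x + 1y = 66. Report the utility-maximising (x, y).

MU_x = 1, MU_y = 8/y.
MRS = 1 ÷ (8/y).
Tangency: set MRS = p_x/p_y = 6/1 = 6.
MRS depends only on y: 0.125·y = 6 ⇒ y* = 6/0.125 = 48.
From the budget, 6·x = 66 − 1·48 = 18, so x* = 3.

x* = 3, y* = 48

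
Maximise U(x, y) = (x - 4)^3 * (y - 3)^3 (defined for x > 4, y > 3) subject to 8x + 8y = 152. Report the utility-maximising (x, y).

MU_x = 3·(x−4)^2·(y−3)^3, MU_y = 3·(x−4)^3·(y−3)^2.
MRS = (y−3)/(x−4).
Tangency: set MRS = p_x/p_y = 8/8 = 1.
So (y − 3)/(x − 4) = 1, i.e. (y − 3) = (x − 4).
Rewrite the budget in excess-of-subsistence terms: 8·(x − 4) + 8·(y − 3) = 152 − 8·4 − 8·3 = 96.
Substituting, 16·(x − 4) = 96, so x − 4 = 6 and x* = 10.
Then y − 3 = 6, so y* = 9.

x* = 10, y* = 9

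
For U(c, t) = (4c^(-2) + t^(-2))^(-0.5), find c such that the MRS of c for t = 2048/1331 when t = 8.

c = 11

For CES with ρ = -2, MRS = (4/1)·(t/c)^3.
Setting (4/1)·(8/c)^3 = 2048/1331 gives (8/c)^3 = 512/1331, so 8/c = 8/11 and c = 11.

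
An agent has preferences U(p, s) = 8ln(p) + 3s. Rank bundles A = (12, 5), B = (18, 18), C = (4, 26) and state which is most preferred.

Evaluate utility at each bundle:
U(A) = 34.879.
U(B) = 77.123.
U(C) = 89.090.
Highest utility is C, so C ≻ B ≻ A.

Bundle C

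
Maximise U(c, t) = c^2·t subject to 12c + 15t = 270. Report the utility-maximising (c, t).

c* = 15, t* = 6

MU_c = 2·c·t and MU_t = c^2.
MRS = MU_c/MU_t = (2/1)·t/c.
Tangency: set MRS = p_c/p_t = 12/15 = 0.8.
So (2/1)·t/c = 0.8, i.e. t = 0.4·c.
Substitute into the budget 12·c + 15·t = 270: 18·c = 270, so c* = 15.
Then t* = 0.4·15 = 6.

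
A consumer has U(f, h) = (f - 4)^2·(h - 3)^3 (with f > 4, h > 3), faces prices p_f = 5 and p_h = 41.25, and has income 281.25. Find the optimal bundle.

MU_f = 2·(f−4)·(h−3)^3, MU_h = 3·(f−4)^2·(h−3)^2.
MRS = (2/3)·(h−3)/(f−4).
Tangency: set MRS = p_f/p_h = 5/41.25 = 4/33.
So (2/3)·(h − 3)/(f − 4) = 4/33, i.e. (h − 3) = (2/11)·(f − 4).
Rewrite the budget in excess-of-subsistence terms: 5·(f − 4) + 41.25·(h − 3) = 281.25 − 5·4 − 41.25·3 = 137.5.
Substituting, 12.5·(f − 4) = 137.5, so f − 4 = 11 and f* = 15.
Then h − 3 = (2/11)·11 = 2, so h* = 5.

f* = 15, h* = 5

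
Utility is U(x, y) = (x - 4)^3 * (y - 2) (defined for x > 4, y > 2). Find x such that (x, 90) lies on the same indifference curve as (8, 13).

x = 6

U(8, 13) = 704.
Set U(x, 90) = 704 and solve.
With y = 90: (90 − 2) = 88, so (x − 4)^3 = 704/88 = 8.
Taking the cube root (with x > 4): x − 4 = 2, so x = 6.
Check: U(6, 90) = 704.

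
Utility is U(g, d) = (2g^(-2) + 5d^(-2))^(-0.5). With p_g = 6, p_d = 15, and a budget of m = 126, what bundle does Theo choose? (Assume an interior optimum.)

For CES with ρ = -2, MRS = (2/5)·(d/g)^3.
Tangency: set MRS = p_g/p_d = 6/15 = 0.4.
So (d/g)^3 = 1; taking the cube root, d/g = 1, i.e. d = g.
Substitute into the budget 6·g + 15·d = 126: 21·g = 126, so g* = 6 and d* = 6.

g* = 6, d* = 6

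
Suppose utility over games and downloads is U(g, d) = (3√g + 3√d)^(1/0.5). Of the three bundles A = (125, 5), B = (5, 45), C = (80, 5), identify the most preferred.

Bundle A

Evaluate utility at each bundle:
U(A) = 1620.000.
U(B) = 720.000.
U(C) = 1125.000.
Highest utility is A, so A ≻ C ≻ B.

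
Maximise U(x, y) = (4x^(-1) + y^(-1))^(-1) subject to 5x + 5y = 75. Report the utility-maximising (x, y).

For CES with ρ = -1, MRS = (4/1)·(y/x)^2.
Tangency: set MRS = p_x/p_y = 5/5 = 1.
So (y/x)^2 = 0.25; taking the square root, y/x = 0.5, i.e. y = 0.5·x.
Substitute into the budget 5·x + 5·y = 75: 7.5·x = 75, so x* = 10 and y* = 0.5·10 = 5.

x* = 10, y* = 5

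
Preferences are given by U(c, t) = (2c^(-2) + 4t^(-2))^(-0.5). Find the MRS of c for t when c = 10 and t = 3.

For CES with ρ = -2, MRS = (2/4)·(t/c)^3.
At (10, 3): MRS = 27/2000.
The indifference curve has slope −27/2000 at this bundle.

MRS = 27/2000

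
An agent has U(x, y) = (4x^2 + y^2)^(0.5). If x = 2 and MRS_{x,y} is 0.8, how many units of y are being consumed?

y = 10

For CES with ρ = 2, MRS = (4/1)·(y/x)^(-1).
Setting (4/1)·(y/2)^(-1) = 0.8 gives (y/2)^(-1) = 0.2, so y/2 = 5 and y = 10.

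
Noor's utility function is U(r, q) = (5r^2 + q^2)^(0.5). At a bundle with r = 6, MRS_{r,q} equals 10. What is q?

q = 3

For CES with ρ = 2, MRS = (5/1)·(q/r)^(-1).
Setting (5/1)·(q/6)^(-1) = 10 gives (q/6)^(-1) = 2, so q/6 = 0.5 and q = 3.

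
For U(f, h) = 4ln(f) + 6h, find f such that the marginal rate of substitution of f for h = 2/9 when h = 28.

MU_f = 4/f, MU_h = 6.
MRS = 4/f ÷ 6.
MRS depends only on f: (2/3)/f = 2/9 ⇒ f = (2/3)/(2/9) = 3.

f = 3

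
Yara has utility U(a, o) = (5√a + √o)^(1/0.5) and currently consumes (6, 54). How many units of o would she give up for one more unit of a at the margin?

MRS = 15

For CES with ρ = 0.5, MRS = (5/1)·√(o/a).
At (6, 54): MRS = 15.
So at (6, 54) the consumer would give up 15 units of o for one more unit of a.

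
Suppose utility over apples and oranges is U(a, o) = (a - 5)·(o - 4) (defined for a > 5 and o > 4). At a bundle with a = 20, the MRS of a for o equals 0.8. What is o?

o = 16

MU_a = (o−4), MU_o = (a−5).
MRS = (o−4)/(a−5).
Substitute a = 20: MRS = (o − 4)/15. Setting this equal to 0.8 gives o − 4 = 0.8·15 = 12, so o = 16.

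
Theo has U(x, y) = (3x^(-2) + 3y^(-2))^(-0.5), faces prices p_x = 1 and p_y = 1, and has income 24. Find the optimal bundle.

For CES with ρ = -2, MRS = (y/x)^3.
Tangency: set MRS = p_x/p_y = 1/1 = 1.
So (y/x)^3 = 1; taking the cube root, y/x = 1, i.e. y = x.
Substitute into the budget 1·x + 1·y = 24: 2·x = 24, so x* = 12 and y* = 12.

x* = 12, y* = 12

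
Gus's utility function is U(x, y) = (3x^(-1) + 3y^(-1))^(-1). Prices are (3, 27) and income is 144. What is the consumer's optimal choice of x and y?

For CES with ρ = -1, MRS = (y/x)^2.
Tangency: set MRS = p_x/p_y = 3/27 = 1/9.
So (y/x)^2 = 1/9; taking the square root, y/x = 1/3, i.e. y = (1/3)·x.
Substitute into the budget 3·x + 27·y = 144: 12·x = 144, so x* = 12 and y* = (1/3)·12 = 4.

x* = 12, y* = 4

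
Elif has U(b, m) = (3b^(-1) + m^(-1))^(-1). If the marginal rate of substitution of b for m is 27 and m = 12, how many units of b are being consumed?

For CES with ρ = -1, MRS = (3/1)·(m/b)^2.
Setting (3/1)·(12/b)^2 = 27 gives (12/b)^2 = 9, so 12/b = 3 and b = 4.

b = 4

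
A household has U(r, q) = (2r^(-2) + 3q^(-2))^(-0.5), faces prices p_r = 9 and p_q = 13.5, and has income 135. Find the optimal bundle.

r* = 6, q* = 6

For CES with ρ = -2, MRS = (2/3)·(q/r)^3.
Tangency: set MRS = p_r/p_q = 9/13.5 = 2/3.
So (q/r)^3 = 1; taking the cube root, q/r = 1, i.e. q = r.
Substitute into the budget 9·r + 13.5·q = 135: 22.5·r = 135, so r* = 6 and q* = 6.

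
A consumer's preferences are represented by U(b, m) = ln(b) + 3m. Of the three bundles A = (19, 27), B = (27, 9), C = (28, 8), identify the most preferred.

Evaluate utility at each bundle:
U(A) = 83.944.
U(B) = 30.296.
U(C) = 27.332.
Highest utility is A, so A ≻ B ≻ C.

Bundle A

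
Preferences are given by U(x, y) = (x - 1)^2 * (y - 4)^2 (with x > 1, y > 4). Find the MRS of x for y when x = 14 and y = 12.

MRS = 8/13

MU_x = 2·(x−1)·(y−4)^2, MU_y = 2·(x−1)^2·(y−4).
MRS = (y−4)/(x−1).
At (14, 12): MRS = 8/13.
That is, one extra unit of x is worth 8/13 units of y at the margin.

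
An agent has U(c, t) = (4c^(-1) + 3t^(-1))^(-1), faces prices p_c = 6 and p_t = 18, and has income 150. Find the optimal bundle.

For CES with ρ = -1, MRS = (4/3)·(t/c)^2.
Tangency: set MRS = p_c/p_t = 6/18 = 1/3.
So (t/c)^2 = 0.25; taking the square root, t/c = 0.5, i.e. t = 0.5·c.
Substitute into the budget 6·c + 18·t = 150: 15·c = 150, so c* = 10 and t* = 0.5·10 = 5.

c* = 10, t* = 5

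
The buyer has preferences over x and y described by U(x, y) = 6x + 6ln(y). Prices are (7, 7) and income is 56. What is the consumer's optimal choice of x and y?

MU_x = 6, MU_y = 6/y.
MRS = 6 ÷ (6/y).
Tangency: set MRS = p_x/p_y = 7/7 = 1.
MRS depends only on y: y = 1 ⇒ y* = 1.
From the budget, 7·x = 56 − 7·1 = 49, so x* = 7.

x* = 7, y* = 1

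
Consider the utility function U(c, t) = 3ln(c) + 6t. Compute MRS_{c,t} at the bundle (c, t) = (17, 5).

MU_c = 3/c, MU_t = 6.
MRS = 3/c ÷ 6.
At (17, 5): MRS = 1/34.
That is, one extra unit of c is worth 1/34 units of t at the margin.

MRS = 1/34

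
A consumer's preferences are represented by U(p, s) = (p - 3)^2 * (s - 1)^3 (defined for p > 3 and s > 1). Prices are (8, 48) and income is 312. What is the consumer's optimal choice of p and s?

p* = 15, s* = 4

MU_p = 2·(p−3)·(s−1)^3, MU_s = 3·(p−3)^2·(s−1)^2.
MRS = (2/3)·(s−1)/(p−3).
Tangency: set MRS = p_p/p_s = 8/48 = 1/6.
So (2/3)·(s − 1)/(p − 3) = 1/6, i.e. (s − 1) = 0.25·(p − 3).
Rewrite the budget in excess-of-subsistence terms: 8·(p − 3) + 48·(s − 1) = 312 − 8·3 − 48·1 = 240.
Substituting, 20·(p − 3) = 240, so p − 3 = 12 and p* = 15.
Then s − 1 = 0.25·12 = 3, so s* = 4.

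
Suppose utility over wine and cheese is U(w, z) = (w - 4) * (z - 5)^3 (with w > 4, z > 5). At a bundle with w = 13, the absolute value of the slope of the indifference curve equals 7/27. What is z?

MU_w = (z−5)^3, MU_z = 3·(w−4)·(z−5)^2.
MRS = (1/3)·(z−5)/(w−4).
Substitute w = 13: MRS = (z − 5)/27. Setting this equal to 7/27 gives z − 5 = (7/27)·27 = 7, so z = 12.

z = 12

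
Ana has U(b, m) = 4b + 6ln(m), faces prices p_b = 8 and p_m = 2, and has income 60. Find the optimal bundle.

MU_b = 4, MU_m = 6/m.
MRS = 4 ÷ (6/m).
Tangency: set MRS = p_b/p_m = 8/2 = 4.
MRS depends only on m: (2/3)·m = 4 ⇒ m* = 4/(2/3) = 6.
From the budget, 8·b = 60 − 2·6 = 48, so b* = 6.

b* = 6, m* = 6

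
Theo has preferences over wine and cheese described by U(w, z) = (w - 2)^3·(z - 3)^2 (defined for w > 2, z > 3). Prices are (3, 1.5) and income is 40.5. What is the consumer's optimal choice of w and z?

w* = 8, z* = 11

MU_w = 3·(w−2)^2·(z−3)^2, MU_z = 2·(w−2)^3·(z−3).
MRS = (3/2)·(z−3)/(w−2).
Tangency: set MRS = p_w/p_z = 3/1.5 = 2.
So (3/2)·(z − 3)/(w − 2) = 2, i.e. (z − 3) = (4/3)·(w − 2).
Rewrite the budget in excess-of-subsistence terms: 3·(w − 2) + 1.5·(z − 3) = 40.5 − 3·2 − 1.5·3 = 30.
Substituting, 5·(w − 2) = 30, so w − 2 = 6 and w* = 8.
Then z − 3 = (4/3)·6 = 8, so z* = 11.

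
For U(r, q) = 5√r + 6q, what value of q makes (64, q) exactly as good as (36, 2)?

q = 1/3

U(36, 2) = 42.
Set U(64, q) = 42 and solve.
With r = 64: √64 = 8, so 6q = 42 − 5·8 = 2 and q = 1/3.
Check: U(64, 1/3) = 42.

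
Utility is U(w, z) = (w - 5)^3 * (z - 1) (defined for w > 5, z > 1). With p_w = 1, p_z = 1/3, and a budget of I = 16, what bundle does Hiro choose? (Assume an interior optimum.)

w* = 13, z* = 9

MU_w = 3·(w−5)^2·(z−1), MU_z = (w−5)^3.
MRS = (3/1)·(z−1)/(w−5).
Tangency: set MRS = p_w/p_z = 1/(1/3) = 3.
So (3/1)·(z − 1)/(w − 5) = 3, i.e. (z − 1) = (w − 5).
Rewrite the budget in excess-of-subsistence terms: 1·(w − 5) + (1/3)·(z − 1) = 16 − 1·5 − (1/3)·1 = 32/3.
Substituting, (4/3)·(w − 5) = 32/3, so w − 5 = 8 and w* = 13.
Then z − 1 = 8, so z* = 9.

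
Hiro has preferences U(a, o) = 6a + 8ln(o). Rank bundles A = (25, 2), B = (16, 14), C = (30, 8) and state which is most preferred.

Bundle C

Evaluate utility at each bundle:
U(A) = 155.545.
U(B) = 117.112.
U(C) = 196.636.
Highest utility is C, so C ≻ A ≻ B.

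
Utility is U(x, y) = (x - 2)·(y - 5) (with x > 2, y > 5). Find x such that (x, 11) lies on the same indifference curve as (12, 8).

x = 7

U(12, 8) = 30.
Set U(x, 11) = 30 and solve.
With y = 11: (11 − 5) = 6, so (x − 2) = 30/6 = 5.
So x = 2 + 5 = 7.
Check: U(7, 11) = 30.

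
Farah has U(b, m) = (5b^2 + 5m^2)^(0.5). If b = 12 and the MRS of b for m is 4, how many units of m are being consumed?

For CES with ρ = 2, MRS = (m/b)^(-1).
Setting (m/12)^(-1) = 4 gives m/12 = 0.25 and m = 3.

m = 3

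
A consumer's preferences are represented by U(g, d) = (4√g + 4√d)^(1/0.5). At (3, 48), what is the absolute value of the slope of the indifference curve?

MRS = 4

For CES with ρ = 0.5, MRS = √(d/g).
At (3, 48): MRS = 4.
That is, one extra unit of g is worth 4 units of d at the margin.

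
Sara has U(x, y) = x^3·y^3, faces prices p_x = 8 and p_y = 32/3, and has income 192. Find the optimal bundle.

x* = 12, y* = 9

MU_x = 3·x^2·y^3 and MU_y = 3·x^3·y^2.
MRS = MU_x/MU_y = y/x.
Tangency: set MRS = p_x/p_y = 8/(32/3) = 0.75.
So y/x = 0.75, i.e. y = 0.75·x.
Substitute into the budget 8·x + (32/3)·y = 192: 16·x = 192, so x* = 12.
Then y* = 0.75·12 = 9.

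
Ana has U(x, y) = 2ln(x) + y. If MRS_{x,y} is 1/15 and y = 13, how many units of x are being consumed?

x = 30

MU_x = 2/x, MU_y = 1.
MRS = 2/x ÷ 1.
MRS depends only on x: 2/x = 1/15 ⇒ x = 2/(1/15) = 30.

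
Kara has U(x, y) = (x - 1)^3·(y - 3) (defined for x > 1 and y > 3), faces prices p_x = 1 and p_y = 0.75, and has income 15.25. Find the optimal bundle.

MU_x = 3·(x−1)^2·(y−3), MU_y = (x−1)^3.
MRS = (3/1)·(y−3)/(x−1).
Tangency: set MRS = p_x/p_y = 1/0.75 = 4/3.
So (3/1)·(y − 3)/(x − 1) = 4/3, i.e. (y − 3) = (4/9)·(x − 1).
Rewrite the budget in excess-of-subsistence terms: 1·(x − 1) + 0.75·(y − 3) = 15.25 − 1·1 − 0.75·3 = 12.
Substituting, (4/3)·(x − 1) = 12, so x − 1 = 9 and x* = 10.
Then y − 3 = (4/9)·9 = 4, so y* = 7.

x* = 10, y* = 7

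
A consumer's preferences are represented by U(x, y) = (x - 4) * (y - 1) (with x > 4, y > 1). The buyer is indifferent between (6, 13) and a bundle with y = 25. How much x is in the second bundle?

x = 5

U(6, 13) = 24.
Set U(x, 25) = 24 and solve.
With y = 25: (25 − 1) = 24, so (x − 4) = 24/24 = 1.
So x = 4 + 1 = 5.
Check: U(5, 25) = 24.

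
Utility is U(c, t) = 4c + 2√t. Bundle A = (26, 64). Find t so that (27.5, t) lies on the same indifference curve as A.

U(26, 64) = 120.
Set U(27.5, t) = 120 and solve.
With c = 27.5: 2√t = 120 − 4·27.5 = 10, so √t = 5 and t = 25.
Check: U(27.5, 25) = 120.

t = 25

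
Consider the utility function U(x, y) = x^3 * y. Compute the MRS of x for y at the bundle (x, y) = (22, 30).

MU_x = 3·x^2·y and MU_y = x^3.
MRS = MU_x/MU_y = (3/1)·y/x.
At (22, 30): MRS = 45/11.
The indifference curve has slope −45/11 at this bundle.

MRS = 45/11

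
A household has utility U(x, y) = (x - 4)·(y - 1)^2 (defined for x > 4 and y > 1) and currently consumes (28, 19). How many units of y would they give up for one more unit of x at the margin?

MU_x = (y−1)^2, MU_y = 2·(x−4)·(y−1).
MRS = (1/2)·(y−1)/(x−4).
At (28, 19): MRS = 0.375.
That is, one extra unit of x is worth 0.375 units of y at the margin.

MRS = 0.375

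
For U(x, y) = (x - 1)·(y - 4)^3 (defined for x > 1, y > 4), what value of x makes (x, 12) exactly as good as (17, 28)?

x = 433

U(17, 28) = 221184.
Set U(x, 12) = 221184 and solve.
With y = 12: (12 − 4)^3 = 512, so (x − 1) = 221184/512 = 432.
So x = 1 + 432 = 433.
Check: U(433, 12) = 221184.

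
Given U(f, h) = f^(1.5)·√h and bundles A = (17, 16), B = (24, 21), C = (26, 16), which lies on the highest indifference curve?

Evaluate utility at each bundle:
U(A) = 280.371.
U(B) = 538.799.
U(C) = 530.298.
Highest utility is B, so B ≻ C ≻ A.

Bundle B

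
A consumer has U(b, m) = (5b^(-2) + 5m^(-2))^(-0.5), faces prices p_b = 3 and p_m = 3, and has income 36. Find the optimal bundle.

b* = 6, m* = 6

For CES with ρ = -2, MRS = (m/b)^3.
Tangency: set MRS = p_b/p_m = 3/3 = 1.
So (m/b)^3 = 1; taking the cube root, m/b = 1, i.e. m = b.
Substitute into the budget 3·b + 3·m = 36: 6·b = 36, so b* = 6 and m* = 6.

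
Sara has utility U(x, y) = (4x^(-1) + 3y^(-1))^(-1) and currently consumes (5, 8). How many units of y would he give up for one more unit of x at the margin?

MRS = 256/75

For CES with ρ = -1, MRS = (4/3)·(y/x)^2.
At (5, 8): MRS = 256/75.
That is, one extra unit of x is worth 256/75 units of y at the margin.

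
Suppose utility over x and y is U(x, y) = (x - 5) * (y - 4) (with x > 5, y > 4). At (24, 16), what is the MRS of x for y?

MRS = 12/19

MU_x = (y−4), MU_y = (x−5).
MRS = (y−4)/(x−5).
At (24, 16): MRS = 12/19.
That is, one extra unit of x is worth 12/19 units of y at the margin.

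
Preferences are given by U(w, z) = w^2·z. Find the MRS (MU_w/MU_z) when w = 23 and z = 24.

MU_w = 2·w·z and MU_z = w^2.
MRS = MU_w/MU_z = (2/1)·z/w.
At (23, 24): MRS = 48/23.
The indifference curve has slope −48/23 at this bundle.

MRS = 48/23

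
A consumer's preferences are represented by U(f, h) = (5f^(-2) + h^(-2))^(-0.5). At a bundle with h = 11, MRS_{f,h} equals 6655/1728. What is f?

For CES with ρ = -2, MRS = (5/1)·(h/f)^3.
Setting (5/1)·(11/f)^3 = 6655/1728 gives (11/f)^3 = 1331/1728, so 11/f = 11/12 and f = 12.

f = 12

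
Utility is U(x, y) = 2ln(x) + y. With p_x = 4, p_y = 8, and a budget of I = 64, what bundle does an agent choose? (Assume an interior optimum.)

x* = 4, y* = 6

MU_x = 2/x, MU_y = 1.
MRS = 2/x ÷ 1.
Tangency: set MRS = p_x/p_y = 4/8 = 0.5.
MRS depends only on x: 2/x = 0.5 ⇒ x* = 2/0.5 = 4.
From the budget, 8·y = 64 − 4·4 = 48, so y* = 6.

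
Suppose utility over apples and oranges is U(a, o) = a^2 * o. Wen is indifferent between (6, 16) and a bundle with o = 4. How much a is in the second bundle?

a = 12

U(6, 16) = 576.
Set U(a, 4) = 576 and solve.
With o = 4: a^2 = 576/4 = 144; taking the square root, a = 12.
Check: U(12, 4) = 576.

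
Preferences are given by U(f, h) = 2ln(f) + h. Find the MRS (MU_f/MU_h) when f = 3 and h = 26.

MU_f = 2/f, MU_h = 1.
MRS = 2/f ÷ 1.
At (3, 26): MRS = 2/3.
So at (3, 26) the consumer would give up 2/3 units of h for one more unit of f.

MRS = 2/3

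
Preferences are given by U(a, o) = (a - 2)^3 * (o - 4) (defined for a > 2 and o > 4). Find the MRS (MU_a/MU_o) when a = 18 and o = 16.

MU_a = 3·(a−2)^2·(o−4), MU_o = (a−2)^3.
MRS = (3/1)·(o−4)/(a−2).
At (18, 16): MRS = 2.25.
That is, one extra unit of a is worth 2.25 units of o at the margin.

MRS = 2.25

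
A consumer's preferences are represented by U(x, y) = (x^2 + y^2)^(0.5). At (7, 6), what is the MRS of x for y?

MRS = 7/6

For CES with ρ = 2, MRS = (y/x)^(-1).
At (7, 6): MRS = 7/6.
That is, one extra unit of x is worth 7/6 units of y at the margin.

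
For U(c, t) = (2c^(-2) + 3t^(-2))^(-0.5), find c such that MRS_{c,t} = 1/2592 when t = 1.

c = 12

For CES with ρ = -2, MRS = (2/3)·(t/c)^3.
Setting (2/3)·(1/c)^3 = 1/2592 gives (1/c)^3 = 1/1728, so 1/c = 1/12 and c = 12.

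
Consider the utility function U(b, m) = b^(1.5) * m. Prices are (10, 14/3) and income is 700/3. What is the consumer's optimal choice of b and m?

b* = 14, m* = 20

MU_b = 1.5·√b·m and MU_m = b^(1.5).
MRS = MU_b/MU_m = (1.5)·m/b.
Tangency: set MRS = p_b/p_m = 10/(14/3) = 15/7.
So (1.5)·m/b = 15/7, i.e. m = (10/7)·b.
Substitute into the budget 10·b + (14/3)·m = 700/3: (50/3)·b = 700/3, so b* = 14.
Then m* = (10/7)·14 = 20.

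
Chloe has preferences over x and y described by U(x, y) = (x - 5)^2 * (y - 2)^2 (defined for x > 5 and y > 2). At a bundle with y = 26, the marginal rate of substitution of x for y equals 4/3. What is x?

x = 23

MU_x = 2·(x−5)·(y−2)^2, MU_y = 2·(x−5)^2·(y−2).
MRS = (y−2)/(x−5).
Substitute y = 26: MRS = 24/(x − 5). Setting this equal to 4/3 gives x − 5 = 24/(4/3) = 18, so x = 23.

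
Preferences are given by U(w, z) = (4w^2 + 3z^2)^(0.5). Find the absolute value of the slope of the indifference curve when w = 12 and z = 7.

For CES with ρ = 2, MRS = (4/3)·(z/w)^(-1).
At (12, 7): MRS = 16/7.
So at (12, 7) the consumer would give up 16/7 units of z for one more unit of w.

MRS = 16/7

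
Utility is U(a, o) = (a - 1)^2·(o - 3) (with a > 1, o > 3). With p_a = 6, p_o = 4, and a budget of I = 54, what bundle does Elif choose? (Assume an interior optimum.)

a* = 5, o* = 6

MU_a = 2·(a−1)·(o−3), MU_o = (a−1)^2.
MRS = (2/1)·(o−3)/(a−1).
Tangency: set MRS = p_a/p_o = 6/4 = 1.5.
So (2/1)·(o − 3)/(a − 1) = 1.5, i.e. (o − 3) = 0.75·(a − 1).
Rewrite the budget in excess-of-subsistence terms: 6·(a − 1) + 4·(o − 3) = 54 − 6·1 − 4·3 = 36.
Substituting, 9·(a − 1) = 36, so a − 1 = 4 and a* = 5.
Then o − 3 = 0.75·4 = 3, so o* = 6.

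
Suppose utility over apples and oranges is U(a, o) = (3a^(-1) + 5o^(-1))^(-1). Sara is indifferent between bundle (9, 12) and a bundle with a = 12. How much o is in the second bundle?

U depends on (a, o) only through S = 3a^(-1) + 5o^(-1), so equal utility means equal S. At (9, 12): S = 0.75.
With a = 12: 3·12^(-1) = 0.25, so 5o^(-1) = 0.75 − 0.25 = 0.5, i.e. o^(-1) = 0.1.
Hence o = 1/0.1 = 10.
Check: U(12, 10) = 1.3333.

o = 10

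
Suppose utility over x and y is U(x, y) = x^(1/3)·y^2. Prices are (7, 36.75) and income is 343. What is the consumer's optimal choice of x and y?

x* = 7, y* = 8

MU_x = 1/3·x^(-2/3)·y^2 and MU_y = 2·x^(1/3)·y.
MRS = MU_x/MU_y = (1/6)·y/x.
Tangency: set MRS = p_x/p_y = 7/36.75 = 4/21.
So (1/6)·y/x = 4/21, i.e. y = (8/7)·x.
Substitute into the budget 7·x + 36.75·y = 343: 49·x = 343, so x* = 7.
Then y* = (8/7)·7 = 8.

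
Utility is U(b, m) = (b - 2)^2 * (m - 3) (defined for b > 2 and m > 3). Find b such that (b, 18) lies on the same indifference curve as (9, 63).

b = 16

U(9, 63) = 2940.
Set U(b, 18) = 2940 and solve.
With m = 18: (18 − 3) = 15, so (b − 2)^2 = 2940/15 = 196.
Taking the square root (with b > 2): b − 2 = 14, so b = 16.
Check: U(16, 18) = 2940.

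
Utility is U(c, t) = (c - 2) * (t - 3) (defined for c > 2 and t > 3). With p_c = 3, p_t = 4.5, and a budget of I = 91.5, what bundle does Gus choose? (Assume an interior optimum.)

MU_c = (t−3), MU_t = (c−2).
MRS = (t−3)/(c−2).
Tangency: set MRS = p_c/p_t = 3/4.5 = 2/3.
So (t − 3)/(c − 2) = 2/3, i.e. (t − 3) = (2/3)·(c − 2).
Rewrite the budget in excess-of-subsistence terms: 3·(c − 2) + 4.5·(t − 3) = 91.5 − 3·2 − 4.5·3 = 72.
Substituting, 6·(c − 2) = 72, so c − 2 = 12 and c* = 14.
Then t − 3 = (2/3)·12 = 8, so t* = 11.

c* = 14, t* = 11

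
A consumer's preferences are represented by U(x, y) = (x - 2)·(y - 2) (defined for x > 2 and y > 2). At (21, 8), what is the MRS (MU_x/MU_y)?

MRS = 6/19

MU_x = (y−2), MU_y = (x−2).
MRS = (y−2)/(x−2).
At (21, 8): MRS = 6/19.
So at (21, 8) the consumer would give up 6/19 units of y for one more unit of x.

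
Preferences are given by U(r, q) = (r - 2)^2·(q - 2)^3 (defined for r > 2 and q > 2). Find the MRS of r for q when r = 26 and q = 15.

MRS = 13/36

MU_r = 2·(r−2)·(q−2)^3, MU_q = 3·(r−2)^2·(q−2)^2.
MRS = (2/3)·(q−2)/(r−2).
At (26, 15): MRS = 13/36.
The indifference curve has slope −13/36 at this bundle.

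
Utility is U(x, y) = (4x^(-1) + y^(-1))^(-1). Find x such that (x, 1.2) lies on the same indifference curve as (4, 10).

U depends on (x, y) only through S = 4x^(-1) + y^(-1), so equal utility means equal S. At (4, 10): S = 1.1.
With y = 1.2: 1.2^(-1) = 5/6, so 4x^(-1) = 1.1 − 5/6 = 4/15, i.e. x^(-1) = 1/15.
Hence x = 1/(1/15) = 15.
Check: U(15, 1.2) = 0.9091.

x = 15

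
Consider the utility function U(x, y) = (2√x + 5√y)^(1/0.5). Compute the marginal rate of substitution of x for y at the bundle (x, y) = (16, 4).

MRS = 0.2

For CES with ρ = 0.5, MRS = (2/5)·√(y/x).
At (16, 4): MRS = 0.2.
The indifference curve has slope −0.2 at this bundle.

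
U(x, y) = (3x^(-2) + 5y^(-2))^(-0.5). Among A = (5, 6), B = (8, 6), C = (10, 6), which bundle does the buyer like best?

Evaluate utility at each bundle:
U(A) = 1.965.
U(B) = 2.320.
U(C) = 2.433.
Highest utility is C, so C ≻ B ≻ A.

Bundle C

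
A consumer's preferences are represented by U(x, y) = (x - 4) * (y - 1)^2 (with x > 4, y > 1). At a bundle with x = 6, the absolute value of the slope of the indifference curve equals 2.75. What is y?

y = 12

MU_x = (y−1)^2, MU_y = 2·(x−4)·(y−1).
MRS = (1/2)·(y−1)/(x−4).
Substitute x = 6: MRS = (y − 1)/4. Setting this equal to 2.75 gives y − 1 = 2.75·4 = 11, so y = 12.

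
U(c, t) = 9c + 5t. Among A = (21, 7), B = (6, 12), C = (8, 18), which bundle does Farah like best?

Bundle A

Evaluate utility at each bundle:
U(A) = 224.
U(B) = 114.
U(C) = 162.
Highest utility is A, so A ≻ C ≻ B.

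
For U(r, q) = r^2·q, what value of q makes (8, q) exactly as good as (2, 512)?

U(2, 512) = 2048.
Set U(8, q) = 2048 and solve.
With r = 8: 8^2 = 64, so q = 2048/64 = 32.
Check: U(8, 32) = 2048.

q = 32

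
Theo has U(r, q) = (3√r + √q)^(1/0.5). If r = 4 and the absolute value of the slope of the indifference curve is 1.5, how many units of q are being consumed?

For CES with ρ = 0.5, MRS = (3/1)·√(q/r).
Setting (3/1)·√(q/4) = 1.5 gives √(q/4) = 0.5, so q/4 = 0.25 and q = 1.

q = 1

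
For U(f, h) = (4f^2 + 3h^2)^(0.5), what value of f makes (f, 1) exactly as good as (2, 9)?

U depends on (f, h) only through S = 4f^2 + 3h^2, so equal utility means equal S. At (2, 9): S = 259.
With h = 1: 3·1^2 = 3, so 4f^2 = 259 − 3 = 256, i.e. f^2 = 64.
Hence f = √64 = 8.
Check: U(8, 1) = 16.0935.

f = 8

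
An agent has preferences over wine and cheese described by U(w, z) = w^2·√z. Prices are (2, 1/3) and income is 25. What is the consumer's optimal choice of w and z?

w* = 10, z* = 15

MU_w = 2·w·√z and MU_z = 0.5·w^2·z^(-0.5).
MRS = MU_w/MU_z = (4)·z/w.
Tangency: set MRS = p_w/p_z = 2/(1/3) = 6.
So (4)·z/w = 6, i.e. z = 1.5·w.
Substitute into the budget 2·w + (1/3)·z = 25: 2.5·w = 25, so w* = 10.
Then z* = 1.5·10 = 15.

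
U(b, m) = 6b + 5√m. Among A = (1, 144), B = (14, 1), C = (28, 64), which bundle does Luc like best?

Bundle C

Evaluate utility at each bundle:
U(A) = 66.000.
U(B) = 89.000.
U(C) = 208.000.
Highest utility is C, so C ≻ B ≻ A.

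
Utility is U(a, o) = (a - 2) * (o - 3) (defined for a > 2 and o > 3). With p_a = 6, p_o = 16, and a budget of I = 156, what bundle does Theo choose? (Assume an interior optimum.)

a* = 10, o* = 6

MU_a = (o−3), MU_o = (a−2).
MRS = (o−3)/(a−2).
Tangency: set MRS = p_a/p_o = 6/16 = 0.375.
So (o − 3)/(a − 2) = 0.375, i.e. (o − 3) = 0.375·(a − 2).
Rewrite the budget in excess-of-subsistence terms: 6·(a − 2) + 16·(o − 3) = 156 − 6·2 − 16·3 = 96.
Substituting, 12·(a − 2) = 96, so a − 2 = 8 and a* = 10.
Then o − 3 = 0.375·8 = 3, so o* = 6.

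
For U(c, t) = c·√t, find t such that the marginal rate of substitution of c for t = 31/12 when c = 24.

MU_c = √t and MU_t = 0.5·c·t^(-0.5).
MRS = MU_c/MU_t = (2)·t/c.
Substitute c = 24: MRS = t/12. Setting t/12 = 31/12 gives t = (31/12)·12 = 31.

t = 31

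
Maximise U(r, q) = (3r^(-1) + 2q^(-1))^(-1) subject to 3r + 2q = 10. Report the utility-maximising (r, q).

For CES with ρ = -1, MRS = (3/2)·(q/r)^2.
Tangency: set MRS = p_r/p_q = 3/2 = 1.5.
So (q/r)^2 = 1; taking the square root, q/r = 1, i.e. q = r.
Substitute into the budget 3·r + 2·q = 10: 5·r = 10, so r* = 2 and q* = 2.

r* = 2, q* = 2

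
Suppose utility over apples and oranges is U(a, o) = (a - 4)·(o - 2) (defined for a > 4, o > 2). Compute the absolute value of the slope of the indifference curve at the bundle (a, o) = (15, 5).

MRS = 3/11

MU_a = (o−2), MU_o = (a−4).
MRS = (o−2)/(a−4).
At (15, 5): MRS = 3/11.
So at (15, 5) the consumer would give up 3/11 units of o for one more unit of a.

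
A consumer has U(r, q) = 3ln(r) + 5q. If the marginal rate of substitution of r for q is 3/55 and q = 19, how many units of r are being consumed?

MU_r = 3/r, MU_q = 5.
MRS = 3/r ÷ 5.
MRS depends only on r: 0.6/r = 3/55 ⇒ r = 0.6/(3/55) = 11.

r = 11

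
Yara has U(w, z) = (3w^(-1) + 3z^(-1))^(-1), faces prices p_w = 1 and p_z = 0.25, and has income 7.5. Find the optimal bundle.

w* = 5, z* = 10

For CES with ρ = -1, MRS = (z/w)^2.
Tangency: set MRS = p_w/p_z = 1/0.25 = 4.
So (z/w)^2 = 4; taking the square root, z/w = 2, i.e. z = 2·w.
Substitute into the budget 1·w + 0.25·z = 7.5: 1.5·w = 7.5, so w* = 5 and z* = 2·5 = 10.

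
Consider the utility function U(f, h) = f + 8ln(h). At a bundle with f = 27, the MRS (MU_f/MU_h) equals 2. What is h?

MU_f = 1, MU_h = 8/h.
MRS = 1 ÷ (8/h).
MRS depends only on h: 0.125·h = 2 ⇒ h = 2/0.125 = 16.

h = 16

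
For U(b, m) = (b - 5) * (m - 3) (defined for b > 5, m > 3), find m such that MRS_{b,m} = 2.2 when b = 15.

MU_b = (m−3), MU_m = (b−5).
MRS = (m−3)/(b−5).
Substitute b = 15: MRS = (m − 3)/10. Setting this equal to 2.2 gives m − 3 = 2.2·10 = 22, so m = 25.

m = 25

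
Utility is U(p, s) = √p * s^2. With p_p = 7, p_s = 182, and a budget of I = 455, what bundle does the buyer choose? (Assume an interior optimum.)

MU_p = 0.5·p^(-0.5)·s^2 and MU_s = 2·√p·s.
MRS = MU_p/MU_s = (0.25)·s/p.
Tangency: set MRS = p_p/p_s = 7/182 = 1/26.
So (0.25)·s/p = 1/26, i.e. s = (2/13)·p.
Substitute into the budget 7·p + 182·s = 455: 35·p = 455, so p* = 13.
Then s* = (2/13)·13 = 2.

p* = 13, s* = 2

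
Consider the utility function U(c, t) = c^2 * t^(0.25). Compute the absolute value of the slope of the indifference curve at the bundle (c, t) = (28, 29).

MRS = 58/7

MU_c = 2·c·t^(0.25) and MU_t = 0.25·c^2·t^(-0.75).
MRS = MU_c/MU_t = (8)·t/c.
At (28, 29): MRS = 58/7.
That is, one extra unit of c is worth 58/7 units of t at the margin.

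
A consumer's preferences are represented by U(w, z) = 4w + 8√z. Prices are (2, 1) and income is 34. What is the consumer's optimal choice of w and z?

MU_w = 4, MU_z = 8/(2√z).
MRS = 4 ÷ (8/(2√z)).
Tangency: set MRS = p_w/p_z = 2/1 = 2.
MRS depends only on z: √z = 2 ⇒ √z = 2 ⇒ z* = 4.
From the budget, 2·w = 34 − 1·4 = 30, so w* = 15.

w* = 15, z* = 4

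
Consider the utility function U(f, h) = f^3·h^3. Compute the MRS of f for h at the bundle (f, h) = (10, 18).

MRS = 1.8

MU_f = 3·f^2·h^3 and MU_h = 3·f^3·h^2.
MRS = MU_f/MU_h = h/f.
At (10, 18): MRS = 1.8.
The indifference curve has slope −1.8 at this bundle.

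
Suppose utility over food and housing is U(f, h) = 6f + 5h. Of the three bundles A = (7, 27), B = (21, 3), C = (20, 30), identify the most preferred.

Evaluate utility at each bundle:
U(A) = 177.
U(B) = 141.
U(C) = 270.
Highest utility is C, so C ≻ A ≻ B.

Bundle C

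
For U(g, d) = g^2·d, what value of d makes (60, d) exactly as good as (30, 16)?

d = 4

U(30, 16) = 14400.
Set U(60, d) = 14400 and solve.
With g = 60: 60^2 = 3600, so d = 14400/3600 = 4.
Check: U(60, 4) = 14400.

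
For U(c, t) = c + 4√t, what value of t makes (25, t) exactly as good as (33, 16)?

U(33, 16) = 49.
Set U(25, t) = 49 and solve.
With c = 25: 4√t = 49 − 25 = 24, so √t = 6 and t = 36.
Check: U(25, 36) = 49.

t = 36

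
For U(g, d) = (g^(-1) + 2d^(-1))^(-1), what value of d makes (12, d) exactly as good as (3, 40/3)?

U depends on (g, d) only through S = g^(-1) + 2d^(-1), so equal utility means equal S. At (3, 40/3): S = 29/60.
With g = 12: 12^(-1) = 1/12, so 2d^(-1) = 29/60 − 1/12 = 0.4, i.e. d^(-1) = 0.2.
Hence d = 1/0.2 = 5.
Check: U(12, 5) = 2.069.

d = 5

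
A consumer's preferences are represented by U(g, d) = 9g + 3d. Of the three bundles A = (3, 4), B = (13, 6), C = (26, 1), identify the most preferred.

Bundle C

Evaluate utility at each bundle:
U(A) = 39.
U(B) = 135.
U(C) = 237.
Highest utility is C, so C ≻ B ≻ A.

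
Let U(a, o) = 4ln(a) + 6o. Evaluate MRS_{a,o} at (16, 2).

MRS = 1/24

MU_a = 4/a, MU_o = 6.
MRS = 4/a ÷ 6.
At (16, 2): MRS = 1/24.
That is, one extra unit of a is worth 1/24 units of o at the margin.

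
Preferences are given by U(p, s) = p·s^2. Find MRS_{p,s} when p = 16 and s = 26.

MU_p = s^2 and MU_s = 2·p·s.
MRS = MU_p/MU_s = (1/2)·s/p.
At (16, 26): MRS = 13/16.
That is, one extra unit of p is worth 13/16 units of s at the margin.

MRS = 13/16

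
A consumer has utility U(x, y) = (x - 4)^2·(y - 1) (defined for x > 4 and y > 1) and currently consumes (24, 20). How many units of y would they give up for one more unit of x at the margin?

MRS = 1.9

MU_x = 2·(x−4)·(y−1), MU_y = (x−4)^2.
MRS = (2/1)·(y−1)/(x−4).
At (24, 20): MRS = 1.9.
The indifference curve has slope −1.9 at this bundle.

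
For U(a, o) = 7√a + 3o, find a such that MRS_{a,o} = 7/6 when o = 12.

a = 1

MU_a = 7/(2√a), MU_o = 3.
MRS = 7/(2√a) ÷ 3.
MRS depends only on a: (7/6)/√a = 7/6 ⇒ √a = (7/6)/(7/6) = 1 ⇒ a = 1.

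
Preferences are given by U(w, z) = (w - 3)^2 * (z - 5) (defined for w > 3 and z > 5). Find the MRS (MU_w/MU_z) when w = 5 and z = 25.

MRS = 20

MU_w = 2·(w−3)·(z−5), MU_z = (w−3)^2.
MRS = (2/1)·(z−5)/(w−3).
At (5, 25): MRS = 20.
That is, one extra unit of w is worth 20 units of z at the margin.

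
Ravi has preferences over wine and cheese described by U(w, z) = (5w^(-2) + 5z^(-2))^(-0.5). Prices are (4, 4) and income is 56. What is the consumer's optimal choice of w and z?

For CES with ρ = -2, MRS = (z/w)^3.
Tangency: set MRS = p_w/p_z = 4/4 = 1.
So (z/w)^3 = 1; taking the cube root, z/w = 1, i.e. z = w.
Substitute into the budget 4·w + 4·z = 56: 8·w = 56, so w* = 7 and z* = 7.

w* = 7, z* = 7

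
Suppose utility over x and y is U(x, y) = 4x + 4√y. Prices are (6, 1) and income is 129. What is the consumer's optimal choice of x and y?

MU_x = 4, MU_y = 4/(2√y).
MRS = 4 ÷ (4/(2√y)).
Tangency: set MRS = p_x/p_y = 6/1 = 6.
MRS depends only on y: 2·√y = 6 ⇒ √y = 6/2 = 3 ⇒ y* = 9.
From the budget, 6·x = 129 − 1·9 = 120, so x* = 20.

x* = 20, y* = 9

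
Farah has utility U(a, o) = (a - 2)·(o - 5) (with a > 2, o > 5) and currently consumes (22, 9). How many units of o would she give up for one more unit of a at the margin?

MU_a = (o−5), MU_o = (a−2).
MRS = (o−5)/(a−2).
At (22, 9): MRS = 0.2.
The indifference curve has slope −0.2 at this bundle.

MRS = 0.2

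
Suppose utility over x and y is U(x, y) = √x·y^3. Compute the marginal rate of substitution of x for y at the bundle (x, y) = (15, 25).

MRS = 5/18

MU_x = 0.5·x^(-0.5)·y^3 and MU_y = 3·√x·y^2.
MRS = MU_x/MU_y = (1/6)·y/x.
At (15, 25): MRS = 5/18.
So at (15, 25) the consumer would give up 5/18 units of y for one more unit of x.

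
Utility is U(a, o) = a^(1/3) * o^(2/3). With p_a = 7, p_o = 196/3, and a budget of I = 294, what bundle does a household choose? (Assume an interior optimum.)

a* = 14, o* = 3

MU_a = 1/3·a^(-2/3)·o^(2/3) and MU_o = 2/3·a^(1/3)·o^(-1/3).
MRS = MU_a/MU_o = (0.5)·o/a.
Tangency: set MRS = p_a/p_o = 7/(196/3) = 3/28.
So (0.5)·o/a = 3/28, i.e. o = (3/14)·a.
Substitute into the budget 7·a + (196/3)·o = 294: 21·a = 294, so a* = 14.
Then o* = (3/14)·14 = 3.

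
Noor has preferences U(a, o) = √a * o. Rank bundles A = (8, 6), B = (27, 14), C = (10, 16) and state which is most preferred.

Bundle B

Evaluate utility at each bundle:
U(A) = 16.971.
U(B) = 72.746.
U(C) = 50.596.
Highest utility is B, so B ≻ C ≻ A.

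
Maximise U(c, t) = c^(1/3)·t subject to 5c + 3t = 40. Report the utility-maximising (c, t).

MU_c = 1/3·c^(-2/3)·t and MU_t = c^(1/3).
MRS = MU_c/MU_t = (1/3)·t/c.
Tangency: set MRS = p_c/p_t = 5/3.
So (1/3)·t/c = 5/3, i.e. t = 5·c.
Substitute into the budget 5·c + 3·t = 40: 20·c = 40, so c* = 2.
Then t* = 5·2 = 10.

c* = 2, t* = 10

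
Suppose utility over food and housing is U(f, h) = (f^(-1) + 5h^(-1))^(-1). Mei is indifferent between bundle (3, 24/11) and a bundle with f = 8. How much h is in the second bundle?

h = 2

U depends on (f, h) only through S = f^(-1) + 5h^(-1), so equal utility means equal S. At (3, 24/11): S = 2.625.
With f = 8: 8^(-1) = 0.125, so 5h^(-1) = 2.625 − 0.125 = 2.5, i.e. h^(-1) = 0.5.
Hence h = 1/0.5 = 2.
Check: U(8, 2) = 0.381.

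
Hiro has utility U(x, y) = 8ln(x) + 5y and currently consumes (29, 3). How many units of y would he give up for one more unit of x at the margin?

MU_x = 8/x, MU_y = 5.
MRS = 8/x ÷ 5.
At (29, 3): MRS = 8/145.
So at (29, 3) the consumer would give up 8/145 units of y for one more unit of x.

MRS = 8/145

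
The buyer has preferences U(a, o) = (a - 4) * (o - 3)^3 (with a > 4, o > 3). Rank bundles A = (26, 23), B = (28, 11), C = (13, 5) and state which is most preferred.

Evaluate utility at each bundle:
U(A) = 176000.
U(B) = 12288.
U(C) = 72.
Highest utility is A, so A ≻ B ≻ C.

Bundle A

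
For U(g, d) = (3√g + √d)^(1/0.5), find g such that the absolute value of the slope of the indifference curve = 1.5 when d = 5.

g = 20

For CES with ρ = 0.5, MRS = (3/1)·√(d/g).
Setting (3/1)·√(5/g) = 1.5 gives √(5/g) = 0.5, so 5/g = 0.25 and g = 20.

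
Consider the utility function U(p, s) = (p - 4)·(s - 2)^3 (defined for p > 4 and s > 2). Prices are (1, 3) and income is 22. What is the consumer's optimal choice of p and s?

p* = 7, s* = 5

MU_p = (s−2)^3, MU_s = 3·(p−4)·(s−2)^2.
MRS = (1/3)·(s−2)/(p−4).
Tangency: set MRS = p_p/p_s = 1/3.
So (1/3)·(s − 2)/(p − 4) = 1/3, i.e. (s − 2) = (p − 4).
Rewrite the budget in excess-of-subsistence terms: 1·(p − 4) + 3·(s − 2) = 22 − 1·4 − 3·2 = 12.
Substituting, 4·(p − 4) = 12, so p − 4 = 3 and p* = 7.
Then s − 2 = 3, so s* = 5.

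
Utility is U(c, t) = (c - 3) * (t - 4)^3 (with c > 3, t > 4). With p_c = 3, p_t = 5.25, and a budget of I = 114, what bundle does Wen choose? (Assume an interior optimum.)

c* = 10, t* = 16

MU_c = (t−4)^3, MU_t = 3·(c−3)·(t−4)^2.
MRS = (1/3)·(t−4)/(c−3).
Tangency: set MRS = p_c/p_t = 3/5.25 = 4/7.
So (1/3)·(t − 4)/(c − 3) = 4/7, i.e. (t − 4) = (12/7)·(c − 3).
Rewrite the budget in excess-of-subsistence terms: 3·(c − 3) + 5.25·(t − 4) = 114 − 3·3 − 5.25·4 = 84.
Substituting, 12·(c − 3) = 84, so c − 3 = 7 and c* = 10.
Then t − 4 = (12/7)·7 = 12, so t* = 16.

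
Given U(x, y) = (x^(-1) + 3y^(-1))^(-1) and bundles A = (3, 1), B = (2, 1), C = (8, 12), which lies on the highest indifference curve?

Evaluate utility at each bundle:
U(A) = 0.300.
U(B) = 0.286.
U(C) = 2.667.
Highest utility is C, so C ≻ A ≻ B.

Bundle C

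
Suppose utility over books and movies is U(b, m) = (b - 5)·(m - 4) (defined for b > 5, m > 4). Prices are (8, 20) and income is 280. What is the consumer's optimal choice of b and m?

b* = 15, m* = 8

MU_b = (m−4), MU_m = (b−5).
MRS = (m−4)/(b−5).
Tangency: set MRS = p_b/p_m = 8/20 = 0.4.
So (m − 4)/(b − 5) = 0.4, i.e. (m − 4) = 0.4·(b − 5).
Rewrite the budget in excess-of-subsistence terms: 8·(b − 5) + 20·(m − 4) = 280 − 8·5 − 20·4 = 160.
Substituting, 16·(b − 5) = 160, so b − 5 = 10 and b* = 15.
Then m − 4 = 0.4·10 = 4, so m* = 8.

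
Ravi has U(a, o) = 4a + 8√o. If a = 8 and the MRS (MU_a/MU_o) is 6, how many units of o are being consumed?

o = 36

MU_a = 4, MU_o = 8/(2√o).
MRS = 4 ÷ (8/(2√o)).
MRS depends only on o: √o = 6 ⇒ √o = 6 ⇒ o = 36.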